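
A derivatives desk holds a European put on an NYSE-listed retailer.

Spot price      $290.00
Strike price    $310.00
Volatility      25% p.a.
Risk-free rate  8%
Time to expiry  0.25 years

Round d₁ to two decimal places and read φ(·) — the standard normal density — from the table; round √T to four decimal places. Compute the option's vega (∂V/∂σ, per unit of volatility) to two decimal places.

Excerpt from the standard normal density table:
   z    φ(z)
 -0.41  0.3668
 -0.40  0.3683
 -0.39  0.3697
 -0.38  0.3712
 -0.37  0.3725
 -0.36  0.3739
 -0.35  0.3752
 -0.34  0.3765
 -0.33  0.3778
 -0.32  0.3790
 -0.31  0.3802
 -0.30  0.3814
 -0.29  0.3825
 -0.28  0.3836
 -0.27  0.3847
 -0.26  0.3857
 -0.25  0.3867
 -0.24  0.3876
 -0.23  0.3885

σ√T = 0.25·√0.25 = 0.1250
ln(S/K) + (r + σ²/2)T = ln(290/310) + (0.08 + 0.25²/2)·0.25 = -0.0667 + 0.0278 = -0.0389
d₁ = -0.0389 / 0.1250 = -0.3110 ≈ -0.31
√T = √0.25 = 0.5000
φ(d₁) = φ(-0.31) = 0.3802
vega = S·φ(d₁)·√T = 290·0.3802·0.5000 = 55.1290
(The call has the same vega.)

55.13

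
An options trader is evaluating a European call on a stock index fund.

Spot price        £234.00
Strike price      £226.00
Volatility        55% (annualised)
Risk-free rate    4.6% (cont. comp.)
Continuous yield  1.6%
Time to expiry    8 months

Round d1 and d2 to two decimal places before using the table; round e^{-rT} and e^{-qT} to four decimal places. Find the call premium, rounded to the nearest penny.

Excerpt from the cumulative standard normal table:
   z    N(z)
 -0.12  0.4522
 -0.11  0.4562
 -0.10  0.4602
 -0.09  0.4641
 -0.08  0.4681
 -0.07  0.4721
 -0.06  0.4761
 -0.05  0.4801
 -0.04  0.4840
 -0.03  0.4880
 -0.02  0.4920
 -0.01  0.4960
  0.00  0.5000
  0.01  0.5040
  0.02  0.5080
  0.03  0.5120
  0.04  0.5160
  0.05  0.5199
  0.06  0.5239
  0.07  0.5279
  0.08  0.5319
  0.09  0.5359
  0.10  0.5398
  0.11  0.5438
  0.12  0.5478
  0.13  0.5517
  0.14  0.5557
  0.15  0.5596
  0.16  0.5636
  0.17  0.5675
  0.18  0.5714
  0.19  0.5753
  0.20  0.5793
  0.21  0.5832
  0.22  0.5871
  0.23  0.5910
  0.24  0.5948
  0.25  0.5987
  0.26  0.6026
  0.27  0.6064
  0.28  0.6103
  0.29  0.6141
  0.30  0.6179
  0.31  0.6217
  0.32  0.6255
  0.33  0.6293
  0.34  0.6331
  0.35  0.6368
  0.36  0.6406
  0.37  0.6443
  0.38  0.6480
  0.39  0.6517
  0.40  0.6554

£46.57

T = 0.6667;  σ√T = 0.4491
ln(S/K) + (r − q + σ²/2)T = ln(234/226) + (0.046 − 0.016 + 0.55²/2)·0.6667 = 0.0348 + 0.1208 = 0.1556
d₁ = 0.1556 / 0.4491 = 0.3465 which rounds to 0.35
d₂ = d₁ − σ√T = 0.3465 − 0.4491 = -0.1025 which rounds to -0.10
e^(−qT) = e^(−0.016·0.6667) = 0.9894;  e^(−rT) = e^(−0.046·0.6667) = 0.9698
N(d₁) = N(0.35) = 0.6368;  N(d₂) = N(-0.10) = 0.4602
C = 234·0.9894·0.6368 − 226·0.9698·0.4602 = 147.4317 − 100.8642 = 46.5674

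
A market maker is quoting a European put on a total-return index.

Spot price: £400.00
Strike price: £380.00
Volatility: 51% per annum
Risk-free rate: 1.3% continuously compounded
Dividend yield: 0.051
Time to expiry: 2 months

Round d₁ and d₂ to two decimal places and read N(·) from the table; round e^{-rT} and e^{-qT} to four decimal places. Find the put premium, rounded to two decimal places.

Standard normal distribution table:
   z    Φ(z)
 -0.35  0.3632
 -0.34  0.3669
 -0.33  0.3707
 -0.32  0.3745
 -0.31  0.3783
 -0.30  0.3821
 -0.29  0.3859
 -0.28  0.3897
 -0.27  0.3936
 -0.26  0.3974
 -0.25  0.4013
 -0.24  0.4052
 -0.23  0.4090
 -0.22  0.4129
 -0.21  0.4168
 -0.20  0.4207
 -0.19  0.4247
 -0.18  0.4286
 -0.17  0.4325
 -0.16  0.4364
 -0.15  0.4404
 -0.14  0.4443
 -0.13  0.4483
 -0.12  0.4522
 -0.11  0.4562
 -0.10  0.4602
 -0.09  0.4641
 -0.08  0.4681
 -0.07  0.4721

£24.45

T = 0.1667;  σ√T = 0.2082
d₁ = [ln(400/380) + (0.013 − 0.051 + 0.51²/2)·0.1667] / 0.2082 = [0.0513 + 0.0153] / 0.2082 = 0.3200 ≈ 0.32
d₂ = d₁ − σ√T = 0.3200 − 0.2082 = 0.1118 ≈ 0.11
exp(−qT) = exp(−0.051·0.1667) = 0.9915;  exp(−rT) = exp(−0.013·0.1667) = 0.9978
N(−d₂) = N(-0.11) = 0.4562;  N(−d₁) = N(-0.32) = 0.3745
P = 380·0.9978·0.4562 − 400·0.9915·0.3745 = 172.9746 − 148.5267 = 24.4479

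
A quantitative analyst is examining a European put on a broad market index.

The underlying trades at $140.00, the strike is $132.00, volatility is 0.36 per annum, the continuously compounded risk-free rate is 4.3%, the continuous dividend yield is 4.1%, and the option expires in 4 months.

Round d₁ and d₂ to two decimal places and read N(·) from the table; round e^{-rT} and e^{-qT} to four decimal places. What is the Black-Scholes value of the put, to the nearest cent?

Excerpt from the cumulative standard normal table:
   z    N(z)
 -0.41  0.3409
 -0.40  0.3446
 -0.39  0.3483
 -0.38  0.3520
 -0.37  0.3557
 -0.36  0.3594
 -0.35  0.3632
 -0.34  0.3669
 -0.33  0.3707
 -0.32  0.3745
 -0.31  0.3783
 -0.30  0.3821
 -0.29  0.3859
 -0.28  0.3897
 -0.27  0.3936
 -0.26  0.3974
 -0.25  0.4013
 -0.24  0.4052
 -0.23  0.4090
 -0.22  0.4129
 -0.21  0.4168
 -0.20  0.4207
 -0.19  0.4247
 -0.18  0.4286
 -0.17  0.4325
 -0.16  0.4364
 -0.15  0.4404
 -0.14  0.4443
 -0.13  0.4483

$7.67

σ√T = 0.36·√0.3333 = 0.2078
d₁ = [ln(140/132) + (0.043 − 0.041 + 0.36²/2)·0.3333] / 0.2078 = [0.0588 + 0.0223] / 0.2078 = 0.3902 ≈ 0.39
d₂ = d₁ − σ√T = 0.3902 − 0.2078 = 0.1824 ≈ 0.18
e^(−qT) = e^(−0.041·0.3333) = 0.9864;  e^(−rT) = e^(−0.043·0.3333) = 0.9858
N(−d₂) = N(-0.18) = 0.4286;  N(−d₁) = N(-0.39) = 0.3483
P = 132·0.9858·0.4286 − 140·0.9864·0.3483 = 55.7718 − 48.0988 = 7.6730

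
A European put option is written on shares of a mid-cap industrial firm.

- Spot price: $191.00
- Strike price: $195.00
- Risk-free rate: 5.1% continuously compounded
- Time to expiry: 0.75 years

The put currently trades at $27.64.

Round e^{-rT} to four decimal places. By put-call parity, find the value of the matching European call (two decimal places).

e^(−rT) = e^(−0.051·0.75) = 0.9625
Put-call parity: C − P = S − K·e^(−rT) = 191 − 195·0.9625 = 191 − 187.6875 = 3.3125
C = P + (C − P) = 27.64 + (3.3125) = 30.9525

$30.95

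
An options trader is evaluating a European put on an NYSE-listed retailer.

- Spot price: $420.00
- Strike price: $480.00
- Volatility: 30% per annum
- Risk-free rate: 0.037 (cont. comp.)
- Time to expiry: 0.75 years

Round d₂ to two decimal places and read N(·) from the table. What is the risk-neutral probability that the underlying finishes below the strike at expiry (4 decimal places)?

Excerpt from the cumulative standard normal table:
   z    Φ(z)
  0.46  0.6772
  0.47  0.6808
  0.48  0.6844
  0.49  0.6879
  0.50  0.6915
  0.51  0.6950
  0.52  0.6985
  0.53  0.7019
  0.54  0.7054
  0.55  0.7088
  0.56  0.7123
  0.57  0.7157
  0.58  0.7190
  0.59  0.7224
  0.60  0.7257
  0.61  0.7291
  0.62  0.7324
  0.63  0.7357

0.7054

σ√T = 0.3·√0.75 = 0.2598
d₁ = [ln(420/480) + (0.037 + 0.3²/2)·0.75] / 0.2598 = [-0.1335 + 0.0615] / 0.2598 = -0.2772 which rounds to -0.28
d₂ = d₁ − σ√T = -0.2772 − 0.2598 = -0.5371 which rounds to -0.54
Risk-neutral Pr[S_T < K] = N(−d₂) = N(0.54) = 0.7054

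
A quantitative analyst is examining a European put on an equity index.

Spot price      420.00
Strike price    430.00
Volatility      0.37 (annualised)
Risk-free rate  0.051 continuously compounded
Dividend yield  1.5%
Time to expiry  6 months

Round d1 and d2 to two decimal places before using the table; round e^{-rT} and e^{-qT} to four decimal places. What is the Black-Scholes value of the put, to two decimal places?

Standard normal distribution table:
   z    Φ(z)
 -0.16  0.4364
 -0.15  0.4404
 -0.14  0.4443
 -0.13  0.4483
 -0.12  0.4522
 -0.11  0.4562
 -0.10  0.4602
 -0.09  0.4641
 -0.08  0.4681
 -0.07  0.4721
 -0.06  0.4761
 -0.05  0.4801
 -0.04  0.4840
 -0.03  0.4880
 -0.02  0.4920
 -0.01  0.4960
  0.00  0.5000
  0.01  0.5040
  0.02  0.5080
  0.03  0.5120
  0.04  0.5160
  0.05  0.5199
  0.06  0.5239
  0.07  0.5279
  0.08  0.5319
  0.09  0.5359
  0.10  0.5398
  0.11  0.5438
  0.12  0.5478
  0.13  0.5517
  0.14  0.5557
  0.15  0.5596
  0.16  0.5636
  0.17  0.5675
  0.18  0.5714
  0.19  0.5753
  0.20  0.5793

T = 0.5;  σ√T = 0.2616
ln(S/K) + (r − q + σ²/2)T = ln(420/430) + (0.051 − 0.015 + 0.37²/2)·0.5 = -0.0235 + 0.0522 = 0.0287
d₁ = 0.0287 / 0.2616 = 0.1097 which rounds to 0.11
d₂ = d₁ − σ√T = 0.1097 − 0.2616 = -0.1520 which rounds to -0.15
e^(−qT) = e^(−0.015·0.5) = 0.9925;  e^(−rT) = e^(−0.051·0.5) = 0.9748
N(−d₂) = N(0.15) = 0.5596;  N(−d₁) = N(-0.11) = 0.4562
P = 430·0.9748·0.5596 − 420·0.9925·0.4562 = 234.5642 − 190.1670 = 44.3972

44.40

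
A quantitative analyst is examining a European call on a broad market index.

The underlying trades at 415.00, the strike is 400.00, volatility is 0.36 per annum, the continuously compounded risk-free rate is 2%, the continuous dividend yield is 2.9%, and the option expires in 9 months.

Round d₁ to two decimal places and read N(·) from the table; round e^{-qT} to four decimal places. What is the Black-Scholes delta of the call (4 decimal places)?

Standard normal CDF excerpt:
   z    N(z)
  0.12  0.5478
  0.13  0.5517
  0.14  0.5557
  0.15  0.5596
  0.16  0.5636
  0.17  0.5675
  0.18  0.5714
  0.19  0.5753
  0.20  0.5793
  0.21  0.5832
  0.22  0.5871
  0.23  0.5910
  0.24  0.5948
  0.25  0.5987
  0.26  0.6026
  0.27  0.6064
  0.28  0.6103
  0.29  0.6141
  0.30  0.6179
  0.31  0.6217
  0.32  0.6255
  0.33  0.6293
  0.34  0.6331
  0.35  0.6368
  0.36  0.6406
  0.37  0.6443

0.5858

T = 0.75;  σ√T = 0.3118
d₁ = [ln(415/400) + (0.02 − 0.029 + 0.36²/2)·0.75] / 0.3118 = [0.0368 + 0.0418] / 0.3118 = 0.2523 which rounds to 0.25
N(d₁) = N(0.25) = 0.5987
Δ_call = e^(−qT)·N(d₁) = 0.9785·0.5987 = 0.5858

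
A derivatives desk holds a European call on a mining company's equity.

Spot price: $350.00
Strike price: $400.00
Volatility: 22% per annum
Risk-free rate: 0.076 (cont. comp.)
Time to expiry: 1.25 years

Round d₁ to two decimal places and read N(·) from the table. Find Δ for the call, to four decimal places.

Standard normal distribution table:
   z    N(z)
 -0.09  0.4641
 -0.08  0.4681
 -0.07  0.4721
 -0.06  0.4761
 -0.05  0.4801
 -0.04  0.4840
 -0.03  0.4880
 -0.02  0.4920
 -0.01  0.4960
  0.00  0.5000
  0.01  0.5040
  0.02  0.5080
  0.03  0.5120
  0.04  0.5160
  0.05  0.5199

T = 1.25;  σ√T = 0.2460
d₁ = [ln(350/400) + (0.076 + ½·0.22²)·1.25] / (σ√T) = (-0.1335 + 0.1253) / 0.2460 = -0.0337 ≈ -0.03
N(d₁) = N(-0.03) = 0.4880
Δ_call = N(d₁) = 0.4880

0.4880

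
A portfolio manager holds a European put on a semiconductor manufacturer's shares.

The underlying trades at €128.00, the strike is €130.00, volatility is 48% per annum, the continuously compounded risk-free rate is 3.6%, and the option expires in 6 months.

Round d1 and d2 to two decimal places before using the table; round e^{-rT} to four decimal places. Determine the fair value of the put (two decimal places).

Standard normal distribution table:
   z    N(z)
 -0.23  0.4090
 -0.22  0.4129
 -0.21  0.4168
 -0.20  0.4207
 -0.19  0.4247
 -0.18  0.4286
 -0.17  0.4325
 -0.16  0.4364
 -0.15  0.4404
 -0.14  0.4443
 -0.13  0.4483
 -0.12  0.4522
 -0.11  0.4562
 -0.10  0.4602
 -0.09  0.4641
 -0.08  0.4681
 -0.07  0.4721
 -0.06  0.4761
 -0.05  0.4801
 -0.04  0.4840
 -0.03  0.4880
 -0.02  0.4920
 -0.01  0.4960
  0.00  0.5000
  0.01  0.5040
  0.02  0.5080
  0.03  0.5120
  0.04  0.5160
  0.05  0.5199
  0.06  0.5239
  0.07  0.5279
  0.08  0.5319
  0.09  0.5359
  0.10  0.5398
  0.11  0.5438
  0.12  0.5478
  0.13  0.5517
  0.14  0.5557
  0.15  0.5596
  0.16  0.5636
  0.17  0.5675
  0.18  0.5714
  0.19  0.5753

σ√T = 0.48 × 0.7071 = 0.3394
d₁ = [ln(128/130) + (0.036 + 0.48²/2)·0.5] / 0.3394 = [-0.0155 + 0.0756] / 0.3394 = 0.1771 → 0.18
d₂ = d₁ − σ√T = 0.1771 − 0.3394 = -0.1624 → -0.16
e^(−rT) = e^(−0.036·0.5) = 0.9822
N(−d₂) = N(0.16) = 0.5636;  N(−d₁) = N(-0.18) = 0.4286
P = 130·0.9822·0.5636 − 128·0.4286 = 71.9638 − 54.8608 = 17.1030

€17.10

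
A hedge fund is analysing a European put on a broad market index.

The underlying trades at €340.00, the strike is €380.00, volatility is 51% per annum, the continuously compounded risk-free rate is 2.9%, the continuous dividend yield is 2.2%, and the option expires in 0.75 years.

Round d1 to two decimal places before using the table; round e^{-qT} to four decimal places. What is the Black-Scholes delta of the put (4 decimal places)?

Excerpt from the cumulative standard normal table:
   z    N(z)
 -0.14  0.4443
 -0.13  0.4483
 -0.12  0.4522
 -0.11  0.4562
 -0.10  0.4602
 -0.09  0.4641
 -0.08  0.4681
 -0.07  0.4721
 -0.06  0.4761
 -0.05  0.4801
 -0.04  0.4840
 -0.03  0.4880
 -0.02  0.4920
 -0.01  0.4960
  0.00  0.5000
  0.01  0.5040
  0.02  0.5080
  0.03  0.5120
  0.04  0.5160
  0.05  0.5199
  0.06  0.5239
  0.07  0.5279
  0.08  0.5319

-0.4997

T = 0.75;  σ√T = 0.4417
d₁ = [ln(340/380) + (0.029 − 0.022 + 0.51²/2)·0.75] / 0.4417 = [-0.1112 + 0.1028] / 0.4417 = -0.0191 ⇒ -0.02
N(d₁) = N(-0.02) = 0.4920
Δ_put = e^(−qT)·(N(d₁) − 1) = 0.9836·(0.4920 − 1) = -0.4997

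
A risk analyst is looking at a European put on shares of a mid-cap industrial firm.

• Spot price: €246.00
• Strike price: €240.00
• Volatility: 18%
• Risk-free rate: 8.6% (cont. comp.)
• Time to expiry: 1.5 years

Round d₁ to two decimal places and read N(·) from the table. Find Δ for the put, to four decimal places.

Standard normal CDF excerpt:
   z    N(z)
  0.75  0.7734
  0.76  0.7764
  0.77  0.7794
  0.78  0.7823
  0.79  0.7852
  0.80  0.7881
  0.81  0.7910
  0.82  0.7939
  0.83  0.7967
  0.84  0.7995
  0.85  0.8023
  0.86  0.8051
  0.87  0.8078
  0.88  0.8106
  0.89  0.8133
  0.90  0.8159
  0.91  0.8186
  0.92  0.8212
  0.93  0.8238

σ√T = 0.18 × 1.2247 = 0.2205
d₁ = [ln(246/240) + (0.086 + 0.18²/2)·1.5] / 0.2205 = [0.0247 + 0.1533] / 0.2205 = 0.8074 ≈ 0.81
N(d₁) = N(0.81) = 0.7910
Δ_put = N(d₁) − 1 = 0.7910 − 1 = -0.2090

-0.2090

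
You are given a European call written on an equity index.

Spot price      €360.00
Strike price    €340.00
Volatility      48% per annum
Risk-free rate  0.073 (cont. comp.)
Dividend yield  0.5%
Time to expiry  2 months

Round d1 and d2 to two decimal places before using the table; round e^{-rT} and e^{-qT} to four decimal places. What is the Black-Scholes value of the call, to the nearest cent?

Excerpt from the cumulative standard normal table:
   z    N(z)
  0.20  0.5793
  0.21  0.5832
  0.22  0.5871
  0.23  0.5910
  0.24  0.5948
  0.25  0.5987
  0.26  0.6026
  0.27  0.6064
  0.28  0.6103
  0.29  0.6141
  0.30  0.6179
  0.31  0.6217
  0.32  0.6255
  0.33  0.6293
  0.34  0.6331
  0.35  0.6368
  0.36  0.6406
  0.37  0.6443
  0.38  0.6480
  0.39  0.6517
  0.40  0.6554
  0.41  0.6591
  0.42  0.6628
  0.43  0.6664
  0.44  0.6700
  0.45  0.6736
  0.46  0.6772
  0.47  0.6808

€41.21

T = 0.1667;  σ√T = 0.1960
ln(S/K) + (r − q + σ²/2)T = ln(360/340) + (0.073 − 0.005 + 0.48²/2)·0.1667 = 0.0572 + 0.0305 = 0.0877
d₁ = 0.0877 / 0.1960 = 0.4475 which rounds to 0.45
d₂ = d₁ − σ√T = 0.4475 − 0.1960 = 0.2515 which rounds to 0.25
e^(−qT) = e^(−0.005·0.1667) = 0.9992;  e^(−rT) = e^(−0.073·0.1667) = 0.9879
N(d₁) = N(0.45) = 0.6736;  N(d₂) = N(0.25) = 0.5987
C = 360·0.9992·0.6736 − 340·0.9879·0.5987 = 242.3020 − 201.0949 = 41.2071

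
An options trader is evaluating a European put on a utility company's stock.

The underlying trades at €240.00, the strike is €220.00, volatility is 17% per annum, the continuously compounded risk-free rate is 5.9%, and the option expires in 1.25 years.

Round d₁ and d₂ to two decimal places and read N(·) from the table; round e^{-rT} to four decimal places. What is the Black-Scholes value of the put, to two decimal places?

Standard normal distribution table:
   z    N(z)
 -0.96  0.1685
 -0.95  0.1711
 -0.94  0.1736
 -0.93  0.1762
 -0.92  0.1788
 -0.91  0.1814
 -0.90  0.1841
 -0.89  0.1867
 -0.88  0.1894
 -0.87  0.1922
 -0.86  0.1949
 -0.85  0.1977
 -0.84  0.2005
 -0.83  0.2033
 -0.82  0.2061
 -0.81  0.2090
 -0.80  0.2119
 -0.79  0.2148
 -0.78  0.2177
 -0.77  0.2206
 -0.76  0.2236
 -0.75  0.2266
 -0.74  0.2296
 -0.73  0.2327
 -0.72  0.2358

σ√T = 0.17·√1.25 = 0.1901
d₁ = [ln(240/220) + (0.059 + 0.17²/2)·1.25] / 0.1901 = [0.0870 + 0.0918] / 0.1901 = 0.9409 → 0.94
d₂ = d₁ − σ√T = 0.9409 − 0.1901 = 0.7508 → 0.75
e^(−rT) = e^(−0.059·1.25) = 0.9289
P = 220·0.9289·N(-0.75) − 240·N(-0.94) = 220·0.9289·0.2266 − 240·0.1736 = 46.3075 − 41.6640 = 4.6435

€4.64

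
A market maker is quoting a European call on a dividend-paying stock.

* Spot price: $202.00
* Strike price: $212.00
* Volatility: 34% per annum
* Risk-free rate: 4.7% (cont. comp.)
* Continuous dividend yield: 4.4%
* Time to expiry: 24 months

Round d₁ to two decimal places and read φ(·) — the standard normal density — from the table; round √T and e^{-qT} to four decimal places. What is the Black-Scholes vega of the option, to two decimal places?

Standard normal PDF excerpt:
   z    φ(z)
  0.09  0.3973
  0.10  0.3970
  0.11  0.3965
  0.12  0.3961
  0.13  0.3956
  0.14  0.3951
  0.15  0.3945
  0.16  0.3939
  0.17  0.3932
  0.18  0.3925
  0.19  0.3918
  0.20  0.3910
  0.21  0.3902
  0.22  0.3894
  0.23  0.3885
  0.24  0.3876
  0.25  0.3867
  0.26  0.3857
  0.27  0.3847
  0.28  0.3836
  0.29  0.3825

103.21

σ√T = 0.34 × 1.4142 = 0.4808
ln(S/K) + (r − q + σ²/2)T = ln(202/212) + (0.047 − 0.044 + 0.34²/2)·2 = -0.0483 + 0.1216 = 0.0733
d₁ = 0.0733 / 0.4808 = 0.1524 ⇒ 0.15
√T = √2 = 1.4142
φ(d₁) = φ(0.15) = 0.3945
e^(−qT) = e^(−0.044·2) = 0.9158
vega = S·e^(−qT)·φ(d₁)·√T = 202·0.9158·0.3945·1.4142 = 103.2072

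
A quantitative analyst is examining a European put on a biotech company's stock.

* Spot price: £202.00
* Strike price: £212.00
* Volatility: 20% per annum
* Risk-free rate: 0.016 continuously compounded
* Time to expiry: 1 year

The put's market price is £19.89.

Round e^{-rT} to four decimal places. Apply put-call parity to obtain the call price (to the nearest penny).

exp(−rT) = exp(−0.016·1) = 0.9841
Put-call parity: C − P = S − K·e^(−rT) = 202 − 212·0.9841 = 202 − 208.6292 = -6.6292
C = P + (C − P) = 19.89 + (-6.6292) = 13.2608

£13.26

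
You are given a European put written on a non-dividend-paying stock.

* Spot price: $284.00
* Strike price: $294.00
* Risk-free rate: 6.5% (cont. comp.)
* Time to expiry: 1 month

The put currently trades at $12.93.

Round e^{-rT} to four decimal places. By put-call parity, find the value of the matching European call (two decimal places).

$4.52

exp(−rT) = exp(−0.065·0.08333) = 0.9946
Put-call parity: C − P = S − K·e^(−rT) = 284 − 294·0.9946 = 284 − 292.4124 = -8.4124
C = P + (C − P) = 12.93 + (-8.4124) = 4.5176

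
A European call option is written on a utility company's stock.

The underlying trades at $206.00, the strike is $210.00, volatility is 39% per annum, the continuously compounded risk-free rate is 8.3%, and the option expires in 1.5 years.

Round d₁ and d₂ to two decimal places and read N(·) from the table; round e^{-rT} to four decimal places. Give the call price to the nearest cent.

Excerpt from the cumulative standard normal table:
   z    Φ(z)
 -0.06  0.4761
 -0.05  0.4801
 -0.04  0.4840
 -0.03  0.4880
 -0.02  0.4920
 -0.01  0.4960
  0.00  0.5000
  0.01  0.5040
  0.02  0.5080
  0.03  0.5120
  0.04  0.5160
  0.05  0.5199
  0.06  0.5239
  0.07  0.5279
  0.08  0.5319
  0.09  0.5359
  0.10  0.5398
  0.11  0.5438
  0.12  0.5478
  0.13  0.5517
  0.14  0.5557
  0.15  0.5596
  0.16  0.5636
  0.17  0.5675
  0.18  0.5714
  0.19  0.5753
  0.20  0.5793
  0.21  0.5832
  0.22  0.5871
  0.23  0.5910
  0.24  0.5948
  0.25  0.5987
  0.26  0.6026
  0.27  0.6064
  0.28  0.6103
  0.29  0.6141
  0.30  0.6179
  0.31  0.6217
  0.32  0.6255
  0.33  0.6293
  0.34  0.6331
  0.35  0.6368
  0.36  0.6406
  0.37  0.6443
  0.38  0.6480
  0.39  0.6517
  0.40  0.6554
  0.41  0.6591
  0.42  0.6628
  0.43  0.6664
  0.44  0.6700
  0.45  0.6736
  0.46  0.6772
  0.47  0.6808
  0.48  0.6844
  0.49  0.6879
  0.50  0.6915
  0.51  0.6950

$48.28

T = 1.5;  σ√T = 0.4777
d₁ = [ln(206/210) + (0.083 + 0.39²/2)·1.5] / 0.4777 = [-0.0192 + 0.2386] / 0.4777 = 0.4592 which rounds to 0.46
d₂ = d₁ − σ√T = 0.4592 − 0.4777 = -0.0184 which rounds to -0.02
e^(−rT) = e^(−0.083·1.5) = 0.8829
N(d₁) = N(0.46) = 0.6772;  N(d₂) = N(-0.02) = 0.4920
C = 206·0.6772 − 210·0.8829·0.4920 = 139.5032 − 91.2212 = 48.2820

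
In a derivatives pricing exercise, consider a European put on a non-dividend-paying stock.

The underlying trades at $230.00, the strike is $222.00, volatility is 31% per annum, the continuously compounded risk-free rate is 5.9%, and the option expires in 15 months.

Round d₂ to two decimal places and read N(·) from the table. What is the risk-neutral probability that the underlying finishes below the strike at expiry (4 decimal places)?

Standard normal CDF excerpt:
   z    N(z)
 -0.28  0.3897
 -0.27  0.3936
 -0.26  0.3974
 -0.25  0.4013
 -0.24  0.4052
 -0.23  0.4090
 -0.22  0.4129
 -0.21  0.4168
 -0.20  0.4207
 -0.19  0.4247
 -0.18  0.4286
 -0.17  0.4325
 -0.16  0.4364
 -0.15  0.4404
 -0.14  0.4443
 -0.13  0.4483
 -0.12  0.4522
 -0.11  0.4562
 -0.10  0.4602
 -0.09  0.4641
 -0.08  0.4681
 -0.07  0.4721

0.4443

σ√T = 0.31 × 1.1180 = 0.3466
ln(S/K) + (r + σ²/2)T = ln(230/222) + (0.059 + 0.31²/2)·1.25 = 0.0354 + 0.1338 = 0.1692
d₁ = 0.1692 / 0.3466 = 0.4882 → 0.49
d₂ = d₁ − σ√T = 0.4882 − 0.3466 = 0.1416 → 0.14
Pr(exercise) under Q = N(−d₂) = N(-0.14) = 0.4443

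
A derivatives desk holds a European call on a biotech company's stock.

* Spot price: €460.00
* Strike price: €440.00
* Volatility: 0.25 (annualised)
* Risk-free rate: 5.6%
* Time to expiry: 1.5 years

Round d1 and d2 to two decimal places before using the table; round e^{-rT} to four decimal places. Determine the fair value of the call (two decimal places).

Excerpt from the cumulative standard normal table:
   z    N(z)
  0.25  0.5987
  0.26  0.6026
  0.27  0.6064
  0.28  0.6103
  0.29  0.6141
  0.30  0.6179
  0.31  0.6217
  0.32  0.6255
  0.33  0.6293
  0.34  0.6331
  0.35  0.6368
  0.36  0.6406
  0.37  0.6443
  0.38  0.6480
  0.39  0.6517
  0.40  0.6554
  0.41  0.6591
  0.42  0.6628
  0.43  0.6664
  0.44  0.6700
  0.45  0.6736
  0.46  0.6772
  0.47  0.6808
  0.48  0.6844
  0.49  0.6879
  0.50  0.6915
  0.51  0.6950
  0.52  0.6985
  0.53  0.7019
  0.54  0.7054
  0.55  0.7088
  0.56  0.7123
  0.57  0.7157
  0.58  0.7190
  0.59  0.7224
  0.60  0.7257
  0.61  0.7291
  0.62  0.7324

€83.91

σ√T = 0.25·√1.5 = 0.3062
d₁ = [ln(460/440) + (0.056 + ½·0.25²)·1.5] / (σ√T) = (0.0445 + 0.1309) / 0.3062 = 0.5726 → 0.57
d₂ = 0.5726 − 0.3062 = 0.2664 → 0.27
e^(−rT) = e^(−0.056·1.5) = 0.9194
C = 460·N(0.57) − 440·0.9194·N(0.27) = 460·0.7157 − 440·0.9194·0.6064 = 329.2220 − 245.3106 = 83.9114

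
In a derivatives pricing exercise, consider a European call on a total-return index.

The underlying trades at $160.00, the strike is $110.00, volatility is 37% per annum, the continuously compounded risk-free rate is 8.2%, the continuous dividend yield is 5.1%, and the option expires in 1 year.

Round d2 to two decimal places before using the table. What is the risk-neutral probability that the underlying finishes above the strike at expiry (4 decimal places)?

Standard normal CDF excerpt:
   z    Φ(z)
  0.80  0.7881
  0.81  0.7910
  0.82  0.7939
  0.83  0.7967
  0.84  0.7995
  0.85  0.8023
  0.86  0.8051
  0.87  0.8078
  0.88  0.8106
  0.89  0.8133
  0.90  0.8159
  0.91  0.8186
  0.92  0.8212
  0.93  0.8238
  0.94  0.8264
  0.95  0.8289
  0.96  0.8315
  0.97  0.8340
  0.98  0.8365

σ√T = 0.37·√1 = 0.3700
d₁ = [ln(160/110) + (0.082 − 0.051 + ½·0.37²)·1] / (σ√T) = (0.3747 + 0.0995) / 0.3700 = 1.2815 ⇒ 1.28
d₂ = 1.2815 − 0.3700 = 0.9115 ⇒ 0.91
Risk-neutral Pr[S_T > K] = N(d₂) = N(0.91) = 0.8186

0.8186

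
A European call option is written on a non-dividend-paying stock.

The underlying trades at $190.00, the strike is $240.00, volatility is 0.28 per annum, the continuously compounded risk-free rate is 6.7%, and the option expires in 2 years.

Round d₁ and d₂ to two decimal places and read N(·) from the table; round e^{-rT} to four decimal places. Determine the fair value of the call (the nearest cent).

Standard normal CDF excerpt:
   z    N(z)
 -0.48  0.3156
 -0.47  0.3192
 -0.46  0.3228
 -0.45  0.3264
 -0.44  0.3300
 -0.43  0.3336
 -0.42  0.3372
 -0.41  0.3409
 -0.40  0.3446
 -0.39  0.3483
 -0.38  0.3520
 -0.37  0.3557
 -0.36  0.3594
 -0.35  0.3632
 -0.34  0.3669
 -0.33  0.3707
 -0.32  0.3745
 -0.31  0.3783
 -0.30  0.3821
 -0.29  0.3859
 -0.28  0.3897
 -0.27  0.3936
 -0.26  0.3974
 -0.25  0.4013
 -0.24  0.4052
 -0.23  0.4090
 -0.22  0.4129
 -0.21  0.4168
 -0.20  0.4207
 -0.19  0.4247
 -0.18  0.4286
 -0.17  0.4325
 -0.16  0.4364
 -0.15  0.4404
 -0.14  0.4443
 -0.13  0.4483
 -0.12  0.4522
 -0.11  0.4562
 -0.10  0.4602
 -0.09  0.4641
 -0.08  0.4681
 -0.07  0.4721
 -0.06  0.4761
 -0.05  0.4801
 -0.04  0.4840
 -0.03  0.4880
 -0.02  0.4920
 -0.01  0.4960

$22.71

σ√T = 0.28 × 1.4142 = 0.3960
d₁ = [ln(190/240) + (0.067 + 0.28²/2)·2] / 0.3960 = [-0.2336 + 0.2124] / 0.3960 = -0.0536 → -0.05
d₂ = d₁ − σ√T = -0.0536 − 0.3960 = -0.4496 → -0.45
exp(−rT) = exp(−0.067·2) = 0.8746
N(d₁) = N(-0.05) = 0.4801;  N(d₂) = N(-0.45) = 0.3264
C = 190·0.4801 − 240·0.8746·0.3264 = 91.2190 − 68.5127 = 22.7063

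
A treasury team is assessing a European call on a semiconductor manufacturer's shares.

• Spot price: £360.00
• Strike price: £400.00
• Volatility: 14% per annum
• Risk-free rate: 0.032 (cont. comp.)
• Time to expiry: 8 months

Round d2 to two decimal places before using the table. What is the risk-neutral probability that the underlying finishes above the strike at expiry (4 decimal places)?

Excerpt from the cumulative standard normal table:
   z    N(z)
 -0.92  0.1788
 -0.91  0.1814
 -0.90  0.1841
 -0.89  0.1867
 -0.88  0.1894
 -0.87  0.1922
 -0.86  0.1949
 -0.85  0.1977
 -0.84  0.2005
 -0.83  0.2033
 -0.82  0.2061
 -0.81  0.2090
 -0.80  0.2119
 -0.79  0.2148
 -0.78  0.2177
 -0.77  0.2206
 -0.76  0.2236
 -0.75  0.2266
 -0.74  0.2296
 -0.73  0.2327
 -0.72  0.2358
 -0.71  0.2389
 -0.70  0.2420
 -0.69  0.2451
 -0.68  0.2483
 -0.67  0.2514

0.2148

T = 0.6667;  σ√T = 0.1143
d₁ = [ln(360/400) + (0.032 + ½·0.14²)·0.6667] / (σ√T) = (-0.1054 + 0.0279) / 0.1143 = -0.6779 → -0.68
d₂ = -0.6779 − 0.1143 = -0.7922 → -0.79
Risk-neutral Pr[S_T > K] = N(d₂) = N(-0.79) = 0.2148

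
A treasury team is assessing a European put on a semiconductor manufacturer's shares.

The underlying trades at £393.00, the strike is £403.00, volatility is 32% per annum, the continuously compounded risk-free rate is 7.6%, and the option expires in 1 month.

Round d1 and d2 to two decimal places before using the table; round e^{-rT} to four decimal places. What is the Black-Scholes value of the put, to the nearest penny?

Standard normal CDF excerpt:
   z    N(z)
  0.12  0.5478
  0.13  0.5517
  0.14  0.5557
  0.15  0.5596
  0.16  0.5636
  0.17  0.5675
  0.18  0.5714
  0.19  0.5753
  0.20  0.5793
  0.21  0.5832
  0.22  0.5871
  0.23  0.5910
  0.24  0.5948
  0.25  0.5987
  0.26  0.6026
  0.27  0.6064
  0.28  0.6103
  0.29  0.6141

σ√T = 0.32 × 0.2887 = 0.0924
d₁ = [ln(393/403) + (0.076 + 0.32²/2)·0.08333] / 0.0924 = [-0.0251 + 0.0106] / 0.0924 = -0.1573 which rounds to -0.16
d₂ = d₁ − σ√T = -0.1573 − 0.0924 = -0.2496 which rounds to -0.25
exp(−rT) = exp(−0.076·0.08333) = 0.9937
N(−d₂) = N(0.25) = 0.5987;  N(−d₁) = N(0.16) = 0.5636
P = 403·0.9937·0.5987 − 393·0.5636 = 239.7561 − 221.4948 = 18.2613

£18.26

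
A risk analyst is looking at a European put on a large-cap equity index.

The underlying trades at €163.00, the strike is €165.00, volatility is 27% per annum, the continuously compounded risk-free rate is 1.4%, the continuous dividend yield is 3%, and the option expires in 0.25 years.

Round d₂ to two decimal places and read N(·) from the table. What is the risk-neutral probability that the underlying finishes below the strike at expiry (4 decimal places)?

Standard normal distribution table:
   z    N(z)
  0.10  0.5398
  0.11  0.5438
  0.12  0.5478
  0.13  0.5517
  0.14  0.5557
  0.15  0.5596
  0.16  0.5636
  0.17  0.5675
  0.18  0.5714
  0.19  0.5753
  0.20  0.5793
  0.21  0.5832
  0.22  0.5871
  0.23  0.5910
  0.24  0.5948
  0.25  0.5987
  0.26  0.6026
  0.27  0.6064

0.5753

σ√T = 0.27 × 0.5000 = 0.1350
d₁ = [ln(163/165) + (0.014 − 0.03 + ½·0.27²)·0.25] / (σ√T) = (-0.0122 + 0.0051) / 0.1350 = -0.0525 ≈ -0.05
d₂ = -0.0525 − 0.1350 = -0.1875 ≈ -0.19
Risk-neutral Pr[S_T < K] = N(−d₂) = N(0.19) = 0.5753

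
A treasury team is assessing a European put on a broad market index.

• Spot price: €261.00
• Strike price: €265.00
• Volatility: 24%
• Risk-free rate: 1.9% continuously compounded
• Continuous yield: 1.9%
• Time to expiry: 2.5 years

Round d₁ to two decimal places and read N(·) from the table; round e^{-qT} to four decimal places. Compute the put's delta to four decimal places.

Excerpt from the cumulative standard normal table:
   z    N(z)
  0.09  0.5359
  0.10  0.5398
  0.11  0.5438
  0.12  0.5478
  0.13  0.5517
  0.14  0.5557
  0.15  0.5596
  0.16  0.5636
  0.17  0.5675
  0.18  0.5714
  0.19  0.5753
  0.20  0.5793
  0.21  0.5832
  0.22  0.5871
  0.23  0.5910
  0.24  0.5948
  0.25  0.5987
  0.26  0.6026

-0.4200

σ√T = 0.24·√2.5 = 0.3795
d₁ = [ln(261/265) + (0.019 − 0.019 + 0.24²/2)·2.5] / 0.3795 = [-0.0152 + 0.0720] / 0.3795 = 0.1497 ⇒ 0.15
N(d₁) = N(0.15) = 0.5596
Δ_put = exp(−qT)·(N(d₁) − 1) = 0.9536·(0.5596 − 1) = -0.4200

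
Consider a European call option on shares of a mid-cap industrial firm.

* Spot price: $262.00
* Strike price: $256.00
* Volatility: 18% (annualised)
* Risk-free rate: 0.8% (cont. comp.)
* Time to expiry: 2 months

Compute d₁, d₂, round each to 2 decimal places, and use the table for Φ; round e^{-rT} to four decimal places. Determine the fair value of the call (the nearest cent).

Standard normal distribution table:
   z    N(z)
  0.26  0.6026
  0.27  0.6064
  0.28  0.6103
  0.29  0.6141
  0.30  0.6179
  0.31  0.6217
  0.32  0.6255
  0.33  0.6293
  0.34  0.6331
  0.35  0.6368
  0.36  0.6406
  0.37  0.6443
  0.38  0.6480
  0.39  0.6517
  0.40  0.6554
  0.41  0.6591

$10.83

σ√T = 0.18·√0.1667 = 0.0735
d₁ = [ln(262/256) + (0.008 + ½·0.18²)·0.1667] / (σ√T) = (0.0232 + 0.0040) / 0.0735 = 0.3702 → 0.37
d₂ = 0.3702 − 0.0735 = 0.2967 → 0.30
e^(−rT) = e^(−0.008·0.1667) = 0.9987
C = 262·N(0.37) − 256·0.9987·N(0.30) = 262·0.6443 − 256·0.9987·0.6179 = 168.8066 − 157.9768 = 10.8298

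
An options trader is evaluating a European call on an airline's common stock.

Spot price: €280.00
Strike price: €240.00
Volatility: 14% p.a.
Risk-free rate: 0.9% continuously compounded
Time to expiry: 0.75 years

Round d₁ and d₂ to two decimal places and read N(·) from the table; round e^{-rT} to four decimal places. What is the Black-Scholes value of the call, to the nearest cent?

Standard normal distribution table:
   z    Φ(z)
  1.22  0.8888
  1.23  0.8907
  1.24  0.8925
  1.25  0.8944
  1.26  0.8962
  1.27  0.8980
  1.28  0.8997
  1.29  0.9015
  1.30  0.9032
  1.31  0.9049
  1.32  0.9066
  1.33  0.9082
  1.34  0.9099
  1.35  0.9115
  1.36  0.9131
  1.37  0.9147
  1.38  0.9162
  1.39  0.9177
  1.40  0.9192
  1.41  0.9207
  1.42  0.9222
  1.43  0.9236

σ√T = 0.14 × 0.8660 = 0.1212
ln(S/K) + (r + σ²/2)T = ln(280/240) + (0.009 + 0.14²/2)·0.75 = 0.1542 + 0.0141 = 0.1683
d₁ = 0.1683 / 0.1212 = 1.3877 which rounds to 1.39
d₂ = d₁ − σ√T = 1.3877 − 0.1212 = 1.2665 which rounds to 1.27
exp(−rT) = exp(−0.009·0.75) = 0.9933
N(d₁) = N(1.39) = 0.9177;  N(d₂) = N(1.27) = 0.8980
C = 280·0.9177 − 240·0.9933·0.8980 = 256.9560 − 214.0760 = 42.8800

€42.88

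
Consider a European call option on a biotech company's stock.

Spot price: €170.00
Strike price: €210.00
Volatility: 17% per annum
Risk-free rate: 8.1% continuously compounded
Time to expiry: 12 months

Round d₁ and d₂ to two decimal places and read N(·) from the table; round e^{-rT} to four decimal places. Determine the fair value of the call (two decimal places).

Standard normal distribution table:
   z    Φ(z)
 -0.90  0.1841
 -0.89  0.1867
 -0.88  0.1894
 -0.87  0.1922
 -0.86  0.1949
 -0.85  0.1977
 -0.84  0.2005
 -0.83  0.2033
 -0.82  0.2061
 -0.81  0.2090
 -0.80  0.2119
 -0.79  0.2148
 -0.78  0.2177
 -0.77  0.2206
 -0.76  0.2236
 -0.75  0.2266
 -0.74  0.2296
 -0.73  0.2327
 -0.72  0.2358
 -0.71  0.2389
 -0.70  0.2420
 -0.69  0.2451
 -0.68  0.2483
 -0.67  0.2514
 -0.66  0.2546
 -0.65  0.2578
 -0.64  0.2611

€3.92

σ√T = 0.17·√1 = 0.1700
d₁ = [ln(170/210) + (0.081 + 0.17²/2)·1] / 0.1700 = [-0.2113 + 0.0955] / 0.1700 = -0.6815 → -0.68
d₂ = d₁ − σ√T = -0.6815 − 0.1700 = -0.8515 → -0.85
exp(−rT) = exp(−0.081·1) = 0.9222
N(d₁) = N(-0.68) = 0.2483;  N(d₂) = N(-0.85) = 0.1977
C = 170·0.2483 − 210·0.9222·0.1977 = 42.2110 − 38.2870 = 3.9240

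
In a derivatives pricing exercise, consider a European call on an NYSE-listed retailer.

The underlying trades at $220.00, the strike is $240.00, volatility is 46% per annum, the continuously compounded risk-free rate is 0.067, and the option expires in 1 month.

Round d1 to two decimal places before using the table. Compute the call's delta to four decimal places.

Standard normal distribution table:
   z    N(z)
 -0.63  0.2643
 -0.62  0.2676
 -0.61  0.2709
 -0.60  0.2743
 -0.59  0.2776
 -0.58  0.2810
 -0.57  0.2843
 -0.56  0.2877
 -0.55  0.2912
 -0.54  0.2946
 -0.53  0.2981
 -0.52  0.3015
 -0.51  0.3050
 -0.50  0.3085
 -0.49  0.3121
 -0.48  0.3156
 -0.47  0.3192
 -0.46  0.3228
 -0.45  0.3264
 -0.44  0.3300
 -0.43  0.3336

σ√T = 0.46·√0.08333 = 0.1328
d₁ = [ln(220/240) + (0.067 + ½·0.46²)·0.08333] / (σ√T) = (-0.0870 + 0.0144) / 0.1328 = -0.5468 ≈ -0.55
N(d₁) = N(-0.55) = 0.2912
Δ_call = N(d₁) = 0.2912

0.2912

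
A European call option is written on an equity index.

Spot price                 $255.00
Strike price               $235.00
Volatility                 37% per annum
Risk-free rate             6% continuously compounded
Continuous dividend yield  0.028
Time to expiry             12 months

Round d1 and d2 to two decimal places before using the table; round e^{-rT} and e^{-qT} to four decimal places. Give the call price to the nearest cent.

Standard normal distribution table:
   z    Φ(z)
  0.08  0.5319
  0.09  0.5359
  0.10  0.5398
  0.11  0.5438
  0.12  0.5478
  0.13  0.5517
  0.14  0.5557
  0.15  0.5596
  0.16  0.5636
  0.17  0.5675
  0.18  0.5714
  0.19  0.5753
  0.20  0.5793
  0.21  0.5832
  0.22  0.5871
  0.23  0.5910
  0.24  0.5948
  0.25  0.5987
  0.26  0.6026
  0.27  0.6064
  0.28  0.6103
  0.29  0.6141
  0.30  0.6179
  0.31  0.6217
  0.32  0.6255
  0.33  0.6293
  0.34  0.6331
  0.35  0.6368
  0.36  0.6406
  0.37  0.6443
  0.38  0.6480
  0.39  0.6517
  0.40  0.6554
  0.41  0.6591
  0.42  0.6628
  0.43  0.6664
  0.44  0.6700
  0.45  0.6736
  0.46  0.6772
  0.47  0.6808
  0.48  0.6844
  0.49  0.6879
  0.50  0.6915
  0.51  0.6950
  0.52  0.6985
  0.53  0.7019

T = 1;  σ√T = 0.3700
d₁ = [ln(255/235) + (0.06 − 0.028 + ½·0.37²)·1] / (σ√T) = (0.0817 + 0.1004) / 0.3700 = 0.4922 ⇒ 0.49
d₂ = 0.4922 − 0.3700 = 0.1222 ⇒ 0.12
e^(−qT) = e^(−0.028·1) = 0.9724;  e^(−rT) = e^(−0.06·1) = 0.9418
N(d₁) = N(0.49) = 0.6879;  N(d₂) = N(0.12) = 0.5478
C = 255·0.9724·0.6879 − 235·0.9418·0.5478 = 170.5731 − 121.2407 = 49.3323

$49.33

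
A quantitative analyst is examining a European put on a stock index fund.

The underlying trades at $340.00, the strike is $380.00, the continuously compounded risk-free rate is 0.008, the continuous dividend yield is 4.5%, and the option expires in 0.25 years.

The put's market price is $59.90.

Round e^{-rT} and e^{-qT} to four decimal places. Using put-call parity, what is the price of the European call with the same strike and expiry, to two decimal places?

$16.85

e^(−qT) = e^(−0.045·0.25) = 0.9888;  e^(−rT) = e^(−0.008·0.25) = 0.9980
Put-call parity: C − P = S·e^(−qT) − K·e^(−rT) = 340·0.9888 − 380·0.9980 = 336.1920 − 379.2400 = -43.0480
C = P + (C − P) = 59.90 + (-43.0480) = 16.8520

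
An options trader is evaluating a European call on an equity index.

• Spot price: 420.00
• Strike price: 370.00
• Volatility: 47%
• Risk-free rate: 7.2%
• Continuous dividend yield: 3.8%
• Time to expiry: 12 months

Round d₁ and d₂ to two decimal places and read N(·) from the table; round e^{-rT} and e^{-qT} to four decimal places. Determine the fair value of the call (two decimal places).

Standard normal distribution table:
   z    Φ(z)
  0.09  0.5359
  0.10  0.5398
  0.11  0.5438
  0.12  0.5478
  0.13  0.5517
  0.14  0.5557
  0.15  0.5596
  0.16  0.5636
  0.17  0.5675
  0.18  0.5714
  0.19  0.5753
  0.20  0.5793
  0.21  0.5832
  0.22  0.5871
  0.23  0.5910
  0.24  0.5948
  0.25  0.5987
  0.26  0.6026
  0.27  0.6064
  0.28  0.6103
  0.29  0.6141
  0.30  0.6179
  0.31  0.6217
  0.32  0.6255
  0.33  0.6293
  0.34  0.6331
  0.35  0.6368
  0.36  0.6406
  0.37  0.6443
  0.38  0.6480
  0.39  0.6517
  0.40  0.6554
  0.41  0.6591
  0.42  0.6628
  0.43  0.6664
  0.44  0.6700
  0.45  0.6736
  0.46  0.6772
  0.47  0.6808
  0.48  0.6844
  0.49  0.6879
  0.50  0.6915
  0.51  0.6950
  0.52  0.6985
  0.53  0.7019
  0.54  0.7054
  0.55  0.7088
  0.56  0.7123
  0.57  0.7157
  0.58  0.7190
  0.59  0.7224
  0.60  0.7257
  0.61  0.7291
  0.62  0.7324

103.49

σ√T = 0.47 × 1.0000 = 0.4700
d₁ = [ln(420/370) + (0.072 − 0.038 + 0.47²/2)·1] / 0.4700 = [0.1268 + 0.1444] / 0.4700 = 0.5770 → 0.58
d₂ = d₁ − σ√T = 0.5770 − 0.4700 = 0.1070 → 0.11
exp(−qT) = exp(−0.038·1) = 0.9627;  exp(−rT) = exp(−0.072·1) = 0.9305
N(d₁) = N(0.58) = 0.7190;  N(d₂) = N(0.11) = 0.5438
C = 420·0.9627·0.7190 − 370·0.9305·0.5438 = 290.7161 − 187.2222 = 103.4940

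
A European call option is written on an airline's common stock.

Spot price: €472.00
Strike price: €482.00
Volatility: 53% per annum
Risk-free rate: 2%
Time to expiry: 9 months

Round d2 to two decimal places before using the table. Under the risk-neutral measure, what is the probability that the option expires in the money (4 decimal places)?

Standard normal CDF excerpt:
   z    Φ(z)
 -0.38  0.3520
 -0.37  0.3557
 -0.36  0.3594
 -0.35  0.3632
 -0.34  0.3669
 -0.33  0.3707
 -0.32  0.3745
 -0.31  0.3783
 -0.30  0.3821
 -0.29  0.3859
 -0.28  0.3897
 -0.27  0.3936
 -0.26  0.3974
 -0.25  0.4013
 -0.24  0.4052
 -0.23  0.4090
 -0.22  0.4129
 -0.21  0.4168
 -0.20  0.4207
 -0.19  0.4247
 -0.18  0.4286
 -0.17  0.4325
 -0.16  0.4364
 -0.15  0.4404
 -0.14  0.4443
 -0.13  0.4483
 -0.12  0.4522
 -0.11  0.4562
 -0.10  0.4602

σ√T = 0.53·√0.75 = 0.4590
d₁ = [ln(472/482) + (0.02 + 0.53²/2)·0.75] / 0.4590 = [-0.0210 + 0.1203] / 0.4590 = 0.2165 → 0.22
d₂ = d₁ − σ√T = 0.2165 − 0.4590 = -0.2425 → -0.24
Pr(exercise) under Q = N(d₂) = 0.4052

0.4052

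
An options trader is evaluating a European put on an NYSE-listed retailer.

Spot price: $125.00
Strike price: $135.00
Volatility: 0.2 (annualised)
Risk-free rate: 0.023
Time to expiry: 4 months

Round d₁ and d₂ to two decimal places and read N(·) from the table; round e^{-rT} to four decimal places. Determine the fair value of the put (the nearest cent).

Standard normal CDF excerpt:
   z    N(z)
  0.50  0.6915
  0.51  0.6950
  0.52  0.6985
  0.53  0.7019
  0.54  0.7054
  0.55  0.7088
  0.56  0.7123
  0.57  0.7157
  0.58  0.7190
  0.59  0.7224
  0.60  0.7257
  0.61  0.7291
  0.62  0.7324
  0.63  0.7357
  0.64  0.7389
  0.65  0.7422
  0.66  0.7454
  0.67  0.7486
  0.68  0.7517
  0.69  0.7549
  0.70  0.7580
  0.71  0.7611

$11.69

σ√T = 0.2 × 0.5774 = 0.1155
d₁ = [ln(125/135) + (0.023 + ½·0.2²)·0.3333] / (σ√T) = (-0.0770 + 0.0143) / 0.1155 = -0.5424 ⇒ -0.54
d₂ = -0.5424 − 0.1155 = -0.6578 ⇒ -0.66
exp(−rT) = exp(−0.023·0.3333) = 0.9924
N(−d₂) = N(0.66) = 0.7454;  N(−d₁) = N(0.54) = 0.7054
P = 135·0.9924·0.7454 − 125·0.7054 = 99.8642 − 88.1750 = 11.6892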